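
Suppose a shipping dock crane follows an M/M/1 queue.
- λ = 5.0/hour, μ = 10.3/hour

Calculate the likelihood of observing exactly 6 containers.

ρ = λ/μ = 5.0/10.3 = 0.485437
P(n) = (1-ρ)ρⁿ
P(6) = (1-0.485437) × 0.485437^6
P(6) = 0.514563 × 0.0130857
P(6) = 0.006733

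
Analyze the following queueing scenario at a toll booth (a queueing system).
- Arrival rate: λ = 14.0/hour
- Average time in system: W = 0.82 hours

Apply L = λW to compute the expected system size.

Little's Law: L = λW
L = 14.0 × 0.82 = 11.4800 vehicles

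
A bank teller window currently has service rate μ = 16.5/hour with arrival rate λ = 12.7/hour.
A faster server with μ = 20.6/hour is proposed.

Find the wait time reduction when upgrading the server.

System 1: ρ₁ = 12.7/16.5 = 0.7697, W₁ = 1/(16.5-12.7) = 0.2632
System 2: ρ₂ = 12.7/20.6 = 0.6165, W₂ = 1/(20.6-12.7) = 0.1266
Improvement: (W₁-W₂)/W₁ = (0.2632-0.1266)/0.2632 = 51.90%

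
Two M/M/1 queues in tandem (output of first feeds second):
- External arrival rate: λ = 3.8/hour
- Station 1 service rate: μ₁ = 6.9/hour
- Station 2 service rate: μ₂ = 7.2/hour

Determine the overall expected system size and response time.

By Jackson's theorem, each station behaves as independent M/M/1.
Station 1: ρ₁ = 3.8/6.9 = 0.5507, L₁ = ρ₁/(1-ρ₁) = λ/(μ₁-λ) = 3.8/3.10 = 1.22581
Station 2: ρ₂ = 3.8/7.2 = 0.5278, L₂ = ρ₂/(1-ρ₂) = λ/(μ₂-λ) = 3.8/3.40 = 1.11765
Total: L = L₁ + L₂ = 1.22581 + 1.11765 = 2.3435
W = L/λ = 2.3435/3.8 = 0.6167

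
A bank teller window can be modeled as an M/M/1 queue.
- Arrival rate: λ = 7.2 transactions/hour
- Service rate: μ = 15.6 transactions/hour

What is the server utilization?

Server utilization: ρ = λ/μ
ρ = 7.2/15.6 = 0.4615
The server is busy 46.15% of the time.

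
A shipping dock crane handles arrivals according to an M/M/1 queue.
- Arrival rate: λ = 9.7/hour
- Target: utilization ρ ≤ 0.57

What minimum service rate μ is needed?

ρ = λ/μ, so μ = λ/ρ
μ ≥ 9.7/0.57 = 17.0175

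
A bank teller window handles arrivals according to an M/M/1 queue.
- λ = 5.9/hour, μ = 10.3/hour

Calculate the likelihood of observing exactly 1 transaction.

ρ = λ/μ = 5.9/10.3 = 0.5728
P(n) = (1-ρ)ρⁿ
P(1) = (1-0.5728) × 0.5728^1
P(1) = 0.4272 × 0.5728
P(1) = 0.2447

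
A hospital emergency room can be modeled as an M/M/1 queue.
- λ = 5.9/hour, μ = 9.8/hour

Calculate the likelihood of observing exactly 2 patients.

ρ = λ/μ = 5.9/9.8 = 0.6020
P(n) = (1-ρ)ρⁿ
P(2) = (1-0.6020) × 0.6020^2
P(2) = 0.3980 × 0.3624
P(2) = 0.1442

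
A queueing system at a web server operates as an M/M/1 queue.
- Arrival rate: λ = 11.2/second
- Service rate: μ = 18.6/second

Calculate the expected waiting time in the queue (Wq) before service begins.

First, compute utilization: ρ = λ/μ = 11.2/18.6 = 0.6022
For M/M/1: Wq = λ/(μ(μ-λ))
Wq = 11.2/(18.6 × (18.6-11.2))
Wq = 11.2/(18.6 × 7.40)
Wq = 0.08137 seconds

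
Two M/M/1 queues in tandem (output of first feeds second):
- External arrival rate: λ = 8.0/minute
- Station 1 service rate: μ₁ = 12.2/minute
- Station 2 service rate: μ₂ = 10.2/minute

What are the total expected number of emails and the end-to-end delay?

By Jackson's theorem, each station behaves as independent M/M/1.
Station 1: ρ₁ = 8.0/12.2 = 0.6557, L₁ = ρ₁/(1-ρ₁) = λ/(μ₁-λ) = 8.0/4.20 = 1.90476
Station 2: ρ₂ = 8.0/10.2 = 0.7843, L₂ = ρ₂/(1-ρ₂) = λ/(μ₂-λ) = 8.0/2.20 = 3.63636
Total: L = L₁ + L₂ = 1.90476 + 3.63636 = 5.5411
W = L/λ = 5.5411/8.0 = 0.6926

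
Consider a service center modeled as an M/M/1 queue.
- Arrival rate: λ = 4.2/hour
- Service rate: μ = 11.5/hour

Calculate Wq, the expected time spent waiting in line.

First, compute utilization: ρ = λ/μ = 4.2/11.5 = 0.3652
For M/M/1: Wq = λ/(μ(μ-λ))
Wq = 4.2/(11.5 × (11.5-4.2))
Wq = 4.2/(11.5 × 7.30)
Wq = 0.05003 hours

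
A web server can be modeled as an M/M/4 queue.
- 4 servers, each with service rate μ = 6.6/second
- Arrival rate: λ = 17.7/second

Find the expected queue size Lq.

Traffic intensity: ρ = λ/(cμ) = 17.7/(4×6.6) = 0.6705
Since ρ = 0.6705 < 1, system is stable.
Offered load a = λ/μ = cρ = 17.7/6.6 = 2.6818
P₀ = [ Σₙ₌₀^3 aⁿ/n! + a^4/(4!(1-ρ)) ]⁻¹
Σ = a^0/0! + a^1/1! + a^2/2! + a^3/3! = 1.0000 + 2.6818 + 3.5961 + 3.2147 = 10.4926
a^4/(4!(1-ρ)) = 51.7270/(24 × 0.329545) = 6.5402
P₀ = 1/(10.4926 + 6.5402) = 0.05871
Lq = P₀·a^4·ρ / (4!(1-ρ)²) = 0.05871 × 51.7270 × 0.6705 / (24 × 0.1086) = 0.7812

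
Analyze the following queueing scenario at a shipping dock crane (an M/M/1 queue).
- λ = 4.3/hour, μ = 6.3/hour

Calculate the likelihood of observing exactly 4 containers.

ρ = λ/μ = 4.3/6.3 = 0.68254
P(n) = (1-ρ)ρⁿ
P(4) = (1-0.68254) × 0.68254^4
P(4) = 0.3175 × 0.2170
P(4) = 0.06890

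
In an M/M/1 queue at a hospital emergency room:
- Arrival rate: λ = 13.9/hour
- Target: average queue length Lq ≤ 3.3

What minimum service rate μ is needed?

For M/M/1: Lq = λ²/(μ(μ-λ))
Need Lq ≤ 3.3, i.e. μ(μ-λ) ≥ λ²/3.3
μ² - 13.9μ - 193.21/3.3 ≥ 0  →  μ² - 13.9μ - 58.548485 ≥ 0
Quadratic formula (positive root): μ = [λ + √(λ² + 4×58.548485)]/2
Discriminant: 193.21 + 4×58.548485 = 427.40394, √427.40394 = 20.6738
μ ≥ (13.9 + 20.6738)/2 = 17.2869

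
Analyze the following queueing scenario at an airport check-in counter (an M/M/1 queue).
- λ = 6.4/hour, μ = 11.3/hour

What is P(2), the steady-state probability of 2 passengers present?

ρ = λ/μ = 6.4/11.3 = 0.5664
P(n) = (1-ρ)ρⁿ
P(2) = (1-0.5664) × 0.5664^2
P(2) = 0.4336 × 0.3208
P(2) = 0.1391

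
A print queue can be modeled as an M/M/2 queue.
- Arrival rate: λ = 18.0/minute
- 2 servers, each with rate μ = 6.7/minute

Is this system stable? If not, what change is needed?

Stability requires ρ = λ/(cμ) < 1
ρ = 18.0/(2 × 6.7) = 18.0/13.40 = 1.3433
Since 1.3433 ≥ 1, the system is UNSTABLE.
Need c > λ/μ = 18.0/6.7 = 2.69.
Minimum servers needed: c = 3.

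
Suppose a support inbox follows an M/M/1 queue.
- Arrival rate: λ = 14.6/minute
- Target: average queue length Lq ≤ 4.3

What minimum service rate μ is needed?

For M/M/1: Lq = λ²/(μ(μ-λ))
Need Lq ≤ 4.3, i.e. μ(μ-λ) ≥ λ²/4.3
μ² - 14.6μ - 213.16/4.3 ≥ 0  →  μ² - 14.6μ - 49.5721 ≥ 0
Quadratic formula (positive root): μ = [λ + √(λ² + 4×49.5721)]/2
Discriminant: 213.16 + 4×49.5721 = 411.4484, √411.4484 = 20.2842
μ ≥ (14.6 + 20.2842)/2 = 17.4421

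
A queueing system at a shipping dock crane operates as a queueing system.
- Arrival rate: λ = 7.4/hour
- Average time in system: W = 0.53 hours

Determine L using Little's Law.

Little's Law: L = λW
L = 7.4 × 0.53 = 3.9220 containers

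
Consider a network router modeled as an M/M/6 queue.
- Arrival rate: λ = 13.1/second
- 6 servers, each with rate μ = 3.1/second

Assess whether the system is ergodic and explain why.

Stability requires ρ = λ/(cμ) < 1
ρ = 13.1/(6 × 3.1) = 13.1/18.60 = 0.7043
Since 0.7043 < 1, the system is STABLE.
The servers are busy 70.43% of the time.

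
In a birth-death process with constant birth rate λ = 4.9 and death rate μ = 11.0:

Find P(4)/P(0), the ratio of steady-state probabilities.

For constant rates: P(n)/P(0) = (λ/μ)^n
P(4)/P(0) = (4.9/11.0)^4 = 0.44545^4 = 0.03937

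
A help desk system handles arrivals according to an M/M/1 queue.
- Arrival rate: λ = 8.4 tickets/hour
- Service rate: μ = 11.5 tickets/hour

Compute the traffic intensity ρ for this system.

Server utilization: ρ = λ/μ
ρ = 8.4/11.5 = 0.7304
The server is busy 73.04% of the time.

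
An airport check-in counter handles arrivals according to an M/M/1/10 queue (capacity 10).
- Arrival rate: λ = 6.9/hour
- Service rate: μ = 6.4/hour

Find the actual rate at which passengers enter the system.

ρ = λ/μ = 6.9/6.4 = 1.07812
P₀ = (1-ρ)/(1-ρ^(K+1)) = (1-1.07812)/(1-1.07812^11) = -0.07812/-1.2874 = 0.06068
P_K = P₀×ρ^K = 0.06068 × 1.07812^10 = 0.06068 × 2.1216 = 0.1287
λ_eff = λ(1-P_K) = 6.9 × (1 - 0.12875) = 6.9 × 0.87125 = 6.0116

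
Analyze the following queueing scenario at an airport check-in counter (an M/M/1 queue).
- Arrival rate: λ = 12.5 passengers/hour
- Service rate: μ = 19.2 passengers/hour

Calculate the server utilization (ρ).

Server utilization: ρ = λ/μ
ρ = 12.5/19.2 = 0.6510
The server is busy 65.10% of the time.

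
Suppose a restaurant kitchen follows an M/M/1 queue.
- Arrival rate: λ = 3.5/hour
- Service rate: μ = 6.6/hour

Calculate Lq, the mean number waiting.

ρ = λ/μ = 3.5/6.6 = 0.5303
For M/M/1: Lq = λ²/(μ(μ-λ))
Lq = 12.25/(6.6 × 3.10)
Lq = 0.5987 orders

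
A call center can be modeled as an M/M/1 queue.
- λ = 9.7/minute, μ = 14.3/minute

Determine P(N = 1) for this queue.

ρ = λ/μ = 9.7/14.3 = 0.6783
P(n) = (1-ρ)ρⁿ
P(1) = (1-0.6783) × 0.6783^1
P(1) = 0.3217 × 0.6783
P(1) = 0.2182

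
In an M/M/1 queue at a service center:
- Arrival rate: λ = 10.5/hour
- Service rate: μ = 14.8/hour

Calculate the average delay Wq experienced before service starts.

First, compute utilization: ρ = λ/μ = 10.5/14.8 = 0.7095
For M/M/1: Wq = λ/(μ(μ-λ))
Wq = 10.5/(14.8 × (14.8-10.5))
Wq = 10.5/(14.8 × 4.30)
Wq = 0.1650 hours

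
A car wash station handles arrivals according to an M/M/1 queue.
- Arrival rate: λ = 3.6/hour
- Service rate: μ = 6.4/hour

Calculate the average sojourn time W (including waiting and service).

First, compute utilization: ρ = λ/μ = 3.6/6.4 = 0.5625
For M/M/1: W = 1/(μ-λ)
W = 1/(6.4-3.6) = 1/2.80
W = 0.3571 hours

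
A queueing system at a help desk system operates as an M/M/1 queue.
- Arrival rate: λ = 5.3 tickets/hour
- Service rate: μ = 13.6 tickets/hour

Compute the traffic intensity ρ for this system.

Server utilization: ρ = λ/μ
ρ = 5.3/13.6 = 0.3897
The server is busy 38.97% of the time.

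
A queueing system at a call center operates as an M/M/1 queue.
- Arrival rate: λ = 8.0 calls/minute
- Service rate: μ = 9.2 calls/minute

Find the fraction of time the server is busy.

Server utilization: ρ = λ/μ
ρ = 8.0/9.2 = 0.8696
The server is busy 86.96% of the time.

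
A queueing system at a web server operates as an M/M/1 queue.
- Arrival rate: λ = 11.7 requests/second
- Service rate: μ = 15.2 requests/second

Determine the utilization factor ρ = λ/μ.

Server utilization: ρ = λ/μ
ρ = 11.7/15.2 = 0.7697
The server is busy 76.97% of the time.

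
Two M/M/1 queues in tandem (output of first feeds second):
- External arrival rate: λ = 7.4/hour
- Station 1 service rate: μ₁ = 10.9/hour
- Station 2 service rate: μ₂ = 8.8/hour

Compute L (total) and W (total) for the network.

By Jackson's theorem, each station behaves as independent M/M/1.
Station 1: ρ₁ = 7.4/10.9 = 0.6789, L₁ = ρ₁/(1-ρ₁) = λ/(μ₁-λ) = 7.4/3.50 = 2.1143
Station 2: ρ₂ = 7.4/8.8 = 0.8409, L₂ = ρ₂/(1-ρ₂) = λ/(μ₂-λ) = 7.4/1.40 = 5.2857
Total: L = L₁ + L₂ = 2.1143 + 5.2857 = 7.4000
W = L/λ = 7.4000/7.4 = 1.0000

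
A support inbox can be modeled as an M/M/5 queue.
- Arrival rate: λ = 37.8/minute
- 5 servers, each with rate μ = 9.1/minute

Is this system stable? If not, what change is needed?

Stability requires ρ = λ/(cμ) < 1
ρ = 37.8/(5 × 9.1) = 37.8/45.50 = 0.8308
Since 0.8308 < 1, the system is STABLE.
The servers are busy 83.08% of the time.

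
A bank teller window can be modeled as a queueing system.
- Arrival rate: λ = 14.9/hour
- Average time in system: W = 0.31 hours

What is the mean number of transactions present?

Little's Law: L = λW
L = 14.9 × 0.31 = 4.6190 transactions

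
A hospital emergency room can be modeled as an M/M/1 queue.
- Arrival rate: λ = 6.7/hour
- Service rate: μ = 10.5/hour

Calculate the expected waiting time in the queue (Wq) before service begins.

First, compute utilization: ρ = λ/μ = 6.7/10.5 = 0.6381
For M/M/1: Wq = λ/(μ(μ-λ))
Wq = 6.7/(10.5 × (10.5-6.7))
Wq = 6.7/(10.5 × 3.80)
Wq = 0.1679 hours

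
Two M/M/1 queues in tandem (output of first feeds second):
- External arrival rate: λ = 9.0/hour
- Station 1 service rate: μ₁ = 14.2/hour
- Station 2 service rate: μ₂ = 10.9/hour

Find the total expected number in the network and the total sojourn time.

By Jackson's theorem, each station behaves as independent M/M/1.
Station 1: ρ₁ = 9.0/14.2 = 0.6338, L₁ = ρ₁/(1-ρ₁) = λ/(μ₁-λ) = 9.0/5.20 = 1.7308
Station 2: ρ₂ = 9.0/10.9 = 0.8257, L₂ = ρ₂/(1-ρ₂) = λ/(μ₂-λ) = 9.0/1.90 = 4.7368
Total: L = L₁ + L₂ = 1.7308 + 4.7368 = 6.4676
W = L/λ = 6.4676/9.0 = 0.7186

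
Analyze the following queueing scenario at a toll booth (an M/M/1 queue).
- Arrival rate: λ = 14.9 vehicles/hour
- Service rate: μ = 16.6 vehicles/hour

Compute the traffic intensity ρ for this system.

Server utilization: ρ = λ/μ
ρ = 14.9/16.6 = 0.8976
The server is busy 89.76% of the time.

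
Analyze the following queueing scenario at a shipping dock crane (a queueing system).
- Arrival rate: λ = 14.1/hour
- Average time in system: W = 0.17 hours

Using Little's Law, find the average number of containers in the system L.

Little's Law: L = λW
L = 14.1 × 0.17 = 2.3970 containers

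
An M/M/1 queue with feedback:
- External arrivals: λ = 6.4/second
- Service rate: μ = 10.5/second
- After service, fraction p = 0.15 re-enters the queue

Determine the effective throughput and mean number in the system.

Effective arrival rate: λ_eff = λ/(1-p) = 6.4/(1-0.15) = 6.4/0.85 = 7.5294
ρ = λ_eff/μ = 7.5294/10.5 = 0.71709
L = ρ/(1-ρ) = 0.71709/(1-0.71709) = 2.5347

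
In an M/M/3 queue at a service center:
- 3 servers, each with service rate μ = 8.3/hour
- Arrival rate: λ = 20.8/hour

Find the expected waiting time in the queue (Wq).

Traffic intensity: ρ = λ/(cμ) = 20.8/(3×8.3) = 0.8353
Since ρ = 0.8353 < 1, system is stable.
Offered load a = λ/μ = cρ = 20.8/8.3 = 2.5060
P₀ = [ Σₙ₌₀^2 aⁿ/n! + a^3/(3!(1-ρ)) ]⁻¹
Σ = a^0/0! + a^1/1! + a^2/2! = 1.0000 + 2.5060 + 3.1401 = 6.6461
a^3/(3!(1-ρ)) = 15.73822/(6 × 0.1646586) = 15.9302
P₀ = 1/(6.6461 + 15.9302) = 0.04429
Lq = P₀·a^3·ρ / (3!(1-ρ)²) = 0.044294 × 15.7382 × 0.83534 / (6 × 0.027112) = 3.5797
Wq = Lq/λ = 3.5797/20.8 = 0.1721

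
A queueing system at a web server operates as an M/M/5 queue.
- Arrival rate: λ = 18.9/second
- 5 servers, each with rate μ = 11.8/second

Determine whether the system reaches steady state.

Stability requires ρ = λ/(cμ) < 1
ρ = 18.9/(5 × 11.8) = 18.9/59.00 = 0.3203
Since 0.3203 < 1, the system is STABLE.
The servers are busy 32.03% of the time.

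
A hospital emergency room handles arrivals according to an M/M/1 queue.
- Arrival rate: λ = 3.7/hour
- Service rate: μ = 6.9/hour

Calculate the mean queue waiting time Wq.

First, compute utilization: ρ = λ/μ = 3.7/6.9 = 0.5362
For M/M/1: Wq = λ/(μ(μ-λ))
Wq = 3.7/(6.9 × (6.9-3.7))
Wq = 3.7/(6.9 × 3.20)
Wq = 0.1676 hours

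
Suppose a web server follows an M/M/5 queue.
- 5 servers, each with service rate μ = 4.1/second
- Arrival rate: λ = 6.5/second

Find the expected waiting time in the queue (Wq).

Traffic intensity: ρ = λ/(cμ) = 6.5/(5×4.1) = 0.3171
Since ρ = 0.3171 < 1, system is stable.
Offered load a = λ/μ = cρ = 6.5/4.1 = 1.5854
P₀ = [ Σₙ₌₀^4 aⁿ/n! + a^5/(5!(1-ρ)) ]⁻¹
Σ = a^0/0! + a^1/1! + a^2/2! + a^3/3! + a^4/4! = 1.0000 + 1.5854 + 1.2567 + 0.6641 + 0.2632 = 4.7694
a^5/(5!(1-ρ)) = 10.0149/(120 × 0.6829) = 0.1222
P₀ = 1/(4.7694 + 0.1222) = 0.2044
Lq = P₀·a^5·ρ / (5!(1-ρ)²) = 0.2044 × 10.0149 × 0.3171 / (120 × 0.4664) = 0.01160
Wq = Lq/λ = 0.011599/6.5 = 0.001784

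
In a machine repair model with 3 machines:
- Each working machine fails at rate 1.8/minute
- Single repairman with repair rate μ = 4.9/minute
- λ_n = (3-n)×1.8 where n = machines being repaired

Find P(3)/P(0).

P(3)/P(0) = ∏_{i=0}^{3-1} λ_i/μ_{i+1}
= (3-0)×1.8/4.9 × (3-1)×1.8/4.9 × (3-2)×1.8/4.9
= 0.2974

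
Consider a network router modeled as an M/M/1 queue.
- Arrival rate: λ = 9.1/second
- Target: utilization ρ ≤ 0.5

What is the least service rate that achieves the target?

ρ = λ/μ, so μ = λ/ρ
μ ≥ 9.1/0.5 = 18.2000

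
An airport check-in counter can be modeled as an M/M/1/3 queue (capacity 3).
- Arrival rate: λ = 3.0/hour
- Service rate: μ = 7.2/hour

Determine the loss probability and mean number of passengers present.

ρ = λ/μ = 3.0/7.2 = 0.41667
P₀ = (1-ρ)/(1-ρ^(K+1)) = (1-0.41667)/(1-0.41667^4) = 0.58333/0.96986 = 0.6015
P_K = P₀×ρ^K = 0.6015 × 0.41667^3 = 0.6015 × 0.07234 = 0.04351
Blocking probability P_3 = 0.04351 (4.35%)
L = ρ[1 - (K+1)ρ^K + Kρ^(K+1)] / [(1-ρ)(1-ρ^(K+1))]
L = 0.41667 × (1 - 4×0.07234 + 3×0.03014) / ((1 - 0.41667) × (1 - 0.03014)) = 0.5900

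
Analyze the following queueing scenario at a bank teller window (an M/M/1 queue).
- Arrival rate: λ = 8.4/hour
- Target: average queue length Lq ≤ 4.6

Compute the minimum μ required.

For M/M/1: Lq = λ²/(μ(μ-λ))
Need Lq ≤ 4.6, i.e. μ(μ-λ) ≥ λ²/4.6
μ² - 8.4μ - 70.56/4.6 ≥ 0  →  μ² - 8.4μ - 15.33913 ≥ 0
Quadratic formula (positive root): μ = [λ + √(λ² + 4×15.33913)]/2
Discriminant: 70.56 + 4×15.33913 = 131.9165, √131.9165 = 11.48549
μ ≥ (8.4 + 11.48549)/2 = 9.9427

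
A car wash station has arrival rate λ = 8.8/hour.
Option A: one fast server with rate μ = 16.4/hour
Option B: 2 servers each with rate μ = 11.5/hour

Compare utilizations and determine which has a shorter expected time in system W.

Option A: single server μ = 16.4 (M/M/1)
  ρ_A = 8.8/16.4 = 0.5366
  W_A = 1/(μ-λ) = 1/(16.4-8.8) = 1/7.60 = 0.1316

Option B: 2 servers μ = 11.5 (M/M/2)
  ρ_B = λ/(cμ) = 8.8/(2×11.5) = 0.3826
  Offered load a = λ/μ = cρ = 8.8/11.5 = 0.7652
  P₀ = [ Σₙ₌₀^1 aⁿ/n! + a^2/(2!(1-ρ)) ]⁻¹
  Σ = a^0/0! + a^1/1! = 1.0000 + 0.7652 = 1.7652
  a^2/(2!(1-ρ)) = 0.5856/(2 × 0.6174) = 0.4742
  P₀ = 1/(1.7652 + 0.4742) = 0.4465
  Lq = P₀·a^2·ρ / (2!(1-ρ)²) = 0.4465 × 0.5856 × 0.3826 / (2 × 0.3812) = 0.1312
  Wq_B = Lq/λ = 0.1312/8.8 = 0.01491
  W_B = Wq_B + 1/μ = 0.01491 + 0.08696 = 0.1019

Since W_B = 0.1019 < W_A = 0.1316, Option B (multiple servers) has the shorter time in system.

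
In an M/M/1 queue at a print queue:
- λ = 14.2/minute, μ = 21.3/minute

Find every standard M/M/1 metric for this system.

Step 1: ρ = λ/μ = 14.2/21.3 = 0.6667
Step 2: L = λ/(μ-λ) = 14.2/7.10 = 2.0000
Step 3: Lq = λ²/(μ(μ-λ)) = 201.64/(21.3×7.10) = 1.3333
Step 4: W = 1/(μ-λ) = 1/7.10 = 0.140845
Step 5: Wq = λ/(μ(μ-λ)) = 14.2/(21.3×7.10) = 0.09390
Step 6: P(0) = 1-ρ = 0.3333
Verify: L = λW = 14.2×0.140845 = 2.0000 ✔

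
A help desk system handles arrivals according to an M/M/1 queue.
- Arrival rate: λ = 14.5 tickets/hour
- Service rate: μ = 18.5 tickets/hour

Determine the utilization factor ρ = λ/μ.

Server utilization: ρ = λ/μ
ρ = 14.5/18.5 = 0.7838
The server is busy 78.38% of the time.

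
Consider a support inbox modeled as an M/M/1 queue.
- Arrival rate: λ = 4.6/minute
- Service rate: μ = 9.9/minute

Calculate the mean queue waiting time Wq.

First, compute utilization: ρ = λ/μ = 4.6/9.9 = 0.4646
For M/M/1: Wq = λ/(μ(μ-λ))
Wq = 4.6/(9.9 × (9.9-4.6))
Wq = 4.6/(9.9 × 5.30)
Wq = 0.08767 minutes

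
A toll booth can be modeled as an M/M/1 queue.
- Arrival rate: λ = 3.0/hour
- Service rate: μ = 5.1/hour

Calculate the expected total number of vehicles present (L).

ρ = λ/μ = 3.0/5.1 = 0.5882
For M/M/1: L = λ/(μ-λ)
L = 3.0/(5.1-3.0) = 3.0/2.10
L = 1.4286 vehicles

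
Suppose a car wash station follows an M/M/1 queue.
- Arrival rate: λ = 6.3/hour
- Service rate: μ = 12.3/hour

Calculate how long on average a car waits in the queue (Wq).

First, compute utilization: ρ = λ/μ = 6.3/12.3 = 0.5122
For M/M/1: Wq = λ/(μ(μ-λ))
Wq = 6.3/(12.3 × (12.3-6.3))
Wq = 6.3/(12.3 × 6.00)
Wq = 0.08537 hours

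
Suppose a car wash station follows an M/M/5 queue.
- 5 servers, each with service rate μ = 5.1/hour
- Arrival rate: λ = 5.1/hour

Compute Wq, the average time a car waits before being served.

Traffic intensity: ρ = λ/(cμ) = 5.1/(5×5.1) = 0.2000
Since ρ = 0.2000 < 1, system is stable.
Offered load a = λ/μ = cρ = 5.1/5.1 = 1.0000
P₀ = [ Σₙ₌₀^4 aⁿ/n! + a^5/(5!(1-ρ)) ]⁻¹
Σ = a^0/0! + a^1/1! + a^2/2! + a^3/3! + a^4/4! = 1.0000 + 1.0000 + 0.50000 + 0.16667 + 0.041667 = 2.7083
a^5/(5!(1-ρ)) = 1.0000/(120 × 0.8000) = 0.01042
P₀ = 1/(2.7083 + 0.01042) = 0.3678
Lq = P₀·a^5·ρ / (5!(1-ρ)²) = 0.36782 × 1.0000 × 0.20000 / (120 × 0.64000) = 0.0009579
Wq = Lq/λ = 0.0009579/5.1 = 0.0001878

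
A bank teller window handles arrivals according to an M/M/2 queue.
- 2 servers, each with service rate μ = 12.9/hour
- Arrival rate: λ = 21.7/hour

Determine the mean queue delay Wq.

Traffic intensity: ρ = λ/(cμ) = 21.7/(2×12.9) = 0.8411
Since ρ = 0.8411 < 1, system is stable.
Offered load a = λ/μ = cρ = 21.7/12.9 = 1.6822
P₀ = [ Σₙ₌₀^1 aⁿ/n! + a^2/(2!(1-ρ)) ]⁻¹
Σ = a^0/0! + a^1/1! = 1.0000 + 1.6822 = 2.6822
a^2/(2!(1-ρ)) = 2.82970/(2 × 0.158915) = 8.9032
P₀ = 1/(2.6822 + 8.9032) = 0.08632
Lq = P₀·a^2·ρ / (2!(1-ρ)²) = 0.086316 × 2.8297 × 0.84109 / (2 × 0.025254) = 4.0674
Wq = Lq/λ = 4.0674/21.7 = 0.1874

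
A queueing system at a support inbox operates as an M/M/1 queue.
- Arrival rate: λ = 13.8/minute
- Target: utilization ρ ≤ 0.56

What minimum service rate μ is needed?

ρ = λ/μ, so μ = λ/ρ
μ ≥ 13.8/0.56 = 24.6429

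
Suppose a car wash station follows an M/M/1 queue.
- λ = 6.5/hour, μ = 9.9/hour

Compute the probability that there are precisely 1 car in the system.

ρ = λ/μ = 6.5/9.9 = 0.6566
P(n) = (1-ρ)ρⁿ
P(1) = (1-0.6566) × 0.6566^1
P(1) = 0.3434 × 0.6566
P(1) = 0.2255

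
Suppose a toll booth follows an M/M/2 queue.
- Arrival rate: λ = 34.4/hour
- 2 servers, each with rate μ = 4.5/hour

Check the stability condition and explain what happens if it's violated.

Stability requires ρ = λ/(cμ) < 1
ρ = 34.4/(2 × 4.5) = 34.4/9.00 = 3.8222
Since 3.8222 ≥ 1, the system is UNSTABLE.
Need c > λ/μ = 34.4/4.5 = 7.64.
Minimum servers needed: c = 8.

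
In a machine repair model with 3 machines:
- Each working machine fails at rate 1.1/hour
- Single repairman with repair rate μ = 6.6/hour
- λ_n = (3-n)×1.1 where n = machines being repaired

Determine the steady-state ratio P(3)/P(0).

P(3)/P(0) = ∏_{i=0}^{3-1} λ_i/μ_{i+1}
= (3-0)×1.1/6.6 × (3-1)×1.1/6.6 × (3-2)×1.1/6.6
= 0.02778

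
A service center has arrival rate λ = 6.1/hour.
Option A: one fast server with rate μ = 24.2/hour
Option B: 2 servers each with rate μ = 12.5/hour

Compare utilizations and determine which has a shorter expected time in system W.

Option A: single server μ = 24.2 (M/M/1)
  ρ_A = 6.1/24.2 = 0.2521
  W_A = 1/(μ-λ) = 1/(24.2-6.1) = 1/18.10 = 0.05525

Option B: 2 servers μ = 12.5 (M/M/2)
  ρ_B = λ/(cμ) = 6.1/(2×12.5) = 0.2440
  Offered load a = λ/μ = cρ = 6.1/12.5 = 0.4880
  P₀ = [ Σₙ₌₀^1 aⁿ/n! + a^2/(2!(1-ρ)) ]⁻¹
  Σ = a^0/0! + a^1/1! = 1.0000 + 0.4880 = 1.4880
  a^2/(2!(1-ρ)) = 0.2381/(2 × 0.7560) = 0.1575
  P₀ = 1/(1.4880 + 0.1575) = 0.6077
  Lq = P₀·a^2·ρ / (2!(1-ρ)²) = 0.6077 × 0.2381 × 0.2440 / (2 × 0.5715) = 0.03089
  Wq_B = Lq/λ = 0.03089/6.1 = 0.005064
  W_B = Wq_B + 1/μ = 0.005064 + 0.08000 = 0.08506

Since W_A = 0.05525 < W_B = 0.08506, Option A (single fast server) has the shorter time in system.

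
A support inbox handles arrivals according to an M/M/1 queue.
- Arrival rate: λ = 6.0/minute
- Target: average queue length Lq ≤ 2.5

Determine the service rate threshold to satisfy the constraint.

For M/M/1: Lq = λ²/(μ(μ-λ))
Need Lq ≤ 2.5, i.e. μ(μ-λ) ≥ λ²/2.5
μ² - 6.0μ - 36.00/2.5 ≥ 0  →  μ² - 6.0μ - 14.4000 ≥ 0
Quadratic formula (positive root): μ = [λ + √(λ² + 4×14.4000)]/2
Discriminant: 36.00 + 4×14.4000 = 93.6000, √93.6000 = 9.67471
μ ≥ (6.0 + 9.67471)/2 = 7.8374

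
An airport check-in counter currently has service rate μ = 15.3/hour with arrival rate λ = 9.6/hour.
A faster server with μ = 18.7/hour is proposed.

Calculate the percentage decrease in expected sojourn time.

System 1: ρ₁ = 9.6/15.3 = 0.6275, W₁ = 1/(15.3-9.6) = 0.17544
System 2: ρ₂ = 9.6/18.7 = 0.5134, W₂ = 1/(18.7-9.6) = 0.10989
Improvement: (W₁-W₂)/W₁ = (0.17544-0.10989)/0.17544 = 37.36%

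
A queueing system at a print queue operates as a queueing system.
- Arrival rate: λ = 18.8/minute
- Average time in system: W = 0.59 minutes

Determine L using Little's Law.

Little's Law: L = λW
L = 18.8 × 0.59 = 11.0920 jobs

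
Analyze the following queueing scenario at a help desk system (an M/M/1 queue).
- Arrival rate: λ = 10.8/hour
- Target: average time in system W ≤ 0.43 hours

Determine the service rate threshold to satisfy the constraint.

For M/M/1: W = 1/(μ-λ)
Need W ≤ 0.43, so 1/(μ-λ) ≤ 0.43
μ - λ ≥ 1/0.43 = 2.3256
μ ≥ 10.8 + 2.3256 = 13.1256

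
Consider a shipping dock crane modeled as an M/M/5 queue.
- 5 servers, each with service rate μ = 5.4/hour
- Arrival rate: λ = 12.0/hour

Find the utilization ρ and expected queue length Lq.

Traffic intensity: ρ = λ/(cμ) = 12.0/(5×5.4) = 0.4444
Since ρ = 0.4444 < 1, system is stable.
Offered load a = λ/μ = cρ = 12.0/5.4 = 2.2222
P₀ = [ Σₙ₌₀^4 aⁿ/n! + a^5/(5!(1-ρ)) ]⁻¹
Σ = a^0/0! + a^1/1! + a^2/2! + a^3/3! + a^4/4! = 1.00000 + 2.22222 + 2.46914 + 1.82899 + 1.01611 = 8.5365
a^5/(5!(1-ρ)) = 54.1923/(120 × 0.55556) = 0.8129
P₀ = 1/(8.5365 + 0.8129) = 0.1070
Lq = P₀·a^5·ρ / (5!(1-ρ)²) = 0.10696 × 54.1923 × 0.44444 / (120 × 0.30864) = 0.06956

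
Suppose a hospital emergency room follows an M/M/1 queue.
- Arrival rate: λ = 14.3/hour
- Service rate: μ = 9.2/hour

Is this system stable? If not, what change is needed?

Stability requires ρ = λ/(cμ) < 1
ρ = 14.3/(1 × 9.2) = 14.3/9.20 = 1.5543
Since 1.5543 ≥ 1, the system is UNSTABLE.
Queue grows without bound. Need μ > λ = 14.3.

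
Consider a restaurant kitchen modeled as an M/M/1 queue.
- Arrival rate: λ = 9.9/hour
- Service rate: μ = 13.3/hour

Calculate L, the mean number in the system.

ρ = λ/μ = 9.9/13.3 = 0.7444
For M/M/1: L = λ/(μ-λ)
L = 9.9/(13.3-9.9) = 9.9/3.40
L = 2.9118 orders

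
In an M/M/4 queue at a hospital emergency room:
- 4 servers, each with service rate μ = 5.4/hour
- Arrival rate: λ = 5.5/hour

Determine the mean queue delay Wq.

Traffic intensity: ρ = λ/(cμ) = 5.5/(4×5.4) = 0.2546
Since ρ = 0.2546 < 1, system is stable.
Offered load a = λ/μ = cρ = 5.5/5.4 = 1.0185
P₀ = [ Σₙ₌₀^3 aⁿ/n! + a^4/(4!(1-ρ)) ]⁻¹
Σ = a^0/0! + a^1/1! + a^2/2! + a^3/3! = 1.0000 + 1.0185 + 0.5187 + 0.1761 = 2.7133
a^4/(4!(1-ρ)) = 1.0762/(24 × 0.7454) = 0.06016
P₀ = 1/(2.7133 + 0.06016) = 0.3606
Lq = P₀·a^4·ρ / (4!(1-ρ)²) = 0.3606 × 1.0762 × 0.2546 / (24 × 0.5556) = 0.007410
Wq = Lq/λ = 0.007410/5.5 = 0.001347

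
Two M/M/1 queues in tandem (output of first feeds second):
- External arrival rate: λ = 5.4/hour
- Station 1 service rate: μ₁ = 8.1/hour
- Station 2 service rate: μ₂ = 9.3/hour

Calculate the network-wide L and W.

By Jackson's theorem, each station behaves as independent M/M/1.
Station 1: ρ₁ = 5.4/8.1 = 0.6667, L₁ = ρ₁/(1-ρ₁) = λ/(μ₁-λ) = 5.4/2.70 = 2.0000
Station 2: ρ₂ = 5.4/9.3 = 0.5806, L₂ = ρ₂/(1-ρ₂) = λ/(μ₂-λ) = 5.4/3.90 = 1.3846
Total: L = L₁ + L₂ = 2.0000 + 1.3846 = 3.3846
W = L/λ = 3.3846/5.4 = 0.6268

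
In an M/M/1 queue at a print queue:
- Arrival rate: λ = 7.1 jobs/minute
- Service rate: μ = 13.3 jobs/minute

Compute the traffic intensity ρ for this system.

Server utilization: ρ = λ/μ
ρ = 7.1/13.3 = 0.5338
The server is busy 53.38% of the time.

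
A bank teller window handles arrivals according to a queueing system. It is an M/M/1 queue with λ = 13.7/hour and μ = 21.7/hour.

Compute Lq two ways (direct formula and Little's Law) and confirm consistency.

Method 1 (direct): Lq = λ²/(μ(μ-λ)) = 187.69/(21.7 × 8.00) = 1.0812

Method 2 (Little's Law):
W = 1/(μ-λ) = 1/8.00 = 0.1250
Wq = W - 1/μ = 0.1250 - 0.04608 = 0.07892
Lq = λWq = 13.7 × 0.07892 = 1.0812 ✔ (matches Method 1)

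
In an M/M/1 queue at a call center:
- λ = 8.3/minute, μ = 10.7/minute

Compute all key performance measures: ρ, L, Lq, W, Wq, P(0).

Step 1: ρ = λ/μ = 8.3/10.7 = 0.7757
Step 2: L = λ/(μ-λ) = 8.3/2.40 = 3.4583
Step 3: Lq = λ²/(μ(μ-λ)) = 68.89/(10.7×2.40) = 2.6826
Step 4: W = 1/(μ-λ) = 1/2.40 = 0.416667
Step 5: Wq = λ/(μ(μ-λ)) = 8.3/(10.7×2.40) = 0.3232
Step 6: P(0) = 1-ρ = 0.2243
Verify: L = λW = 8.3×0.416667 = 3.4583 ✔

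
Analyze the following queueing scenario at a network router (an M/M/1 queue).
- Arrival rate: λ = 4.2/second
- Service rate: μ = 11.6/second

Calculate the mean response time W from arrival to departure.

First, compute utilization: ρ = λ/μ = 4.2/11.6 = 0.3621
For M/M/1: W = 1/(μ-λ)
W = 1/(11.6-4.2) = 1/7.40
W = 0.1351 seconds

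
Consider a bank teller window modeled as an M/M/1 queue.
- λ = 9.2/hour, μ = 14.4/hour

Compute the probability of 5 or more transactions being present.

ρ = λ/μ = 9.2/14.4 = 0.63889
P(N ≥ n) = ρⁿ
P(N ≥ 5) = 0.63889^5
P(N ≥ 5) = 0.1064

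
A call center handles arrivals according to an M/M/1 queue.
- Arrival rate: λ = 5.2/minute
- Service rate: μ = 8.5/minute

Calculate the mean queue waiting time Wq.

First, compute utilization: ρ = λ/μ = 5.2/8.5 = 0.6118
For M/M/1: Wq = λ/(μ(μ-λ))
Wq = 5.2/(8.5 × (8.5-5.2))
Wq = 5.2/(8.5 × 3.30)
Wq = 0.1854 minutes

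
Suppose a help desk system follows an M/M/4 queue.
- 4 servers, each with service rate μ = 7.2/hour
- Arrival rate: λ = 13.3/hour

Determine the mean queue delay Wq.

Traffic intensity: ρ = λ/(cμ) = 13.3/(4×7.2) = 0.4618
Since ρ = 0.4618 < 1, system is stable.
Offered load a = λ/μ = cρ = 13.3/7.2 = 1.8472
P₀ = [ Σₙ₌₀^3 aⁿ/n! + a^4/(4!(1-ρ)) ]⁻¹
Σ = a^0/0! + a^1/1! + a^2/2! + a^3/3! = 1.000000 + 1.847222 + 1.706115 + 1.050524 = 5.6039
a^4/(4!(1-ρ)) = 11.6433/(24 × 0.5382) = 0.9014
P₀ = 1/(5.6039 + 0.9014) = 0.1537
Lq = P₀·a^4·ρ / (4!(1-ρ)²) = 0.1537 × 11.6433 × 0.4618 / (24 × 0.2897) = 0.1189
Wq = Lq/λ = 0.1189/13.3 = 0.008940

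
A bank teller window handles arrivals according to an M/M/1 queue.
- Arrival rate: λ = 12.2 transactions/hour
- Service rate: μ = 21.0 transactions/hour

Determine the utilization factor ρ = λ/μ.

Server utilization: ρ = λ/μ
ρ = 12.2/21.0 = 0.5810
The server is busy 58.10% of the time.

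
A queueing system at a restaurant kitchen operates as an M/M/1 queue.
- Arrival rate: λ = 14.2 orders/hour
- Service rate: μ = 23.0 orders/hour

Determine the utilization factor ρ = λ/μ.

Server utilization: ρ = λ/μ
ρ = 14.2/23.0 = 0.6174
The server is busy 61.74% of the time.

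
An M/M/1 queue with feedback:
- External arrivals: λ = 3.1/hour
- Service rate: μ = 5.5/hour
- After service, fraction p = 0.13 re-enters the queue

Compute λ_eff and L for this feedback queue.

Effective arrival rate: λ_eff = λ/(1-p) = 3.1/(1-0.13) = 3.1/0.87 = 3.56322
ρ = λ_eff/μ = 3.56322/5.5 = 0.64786
L = ρ/(1-ρ) = 0.64786/(1-0.64786) = 1.8398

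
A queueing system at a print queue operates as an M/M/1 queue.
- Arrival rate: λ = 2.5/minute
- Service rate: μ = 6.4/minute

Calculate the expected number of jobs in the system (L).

ρ = λ/μ = 2.5/6.4 = 0.3906
For M/M/1: L = λ/(μ-λ)
L = 2.5/(6.4-2.5) = 2.5/3.90
L = 0.6410 jobs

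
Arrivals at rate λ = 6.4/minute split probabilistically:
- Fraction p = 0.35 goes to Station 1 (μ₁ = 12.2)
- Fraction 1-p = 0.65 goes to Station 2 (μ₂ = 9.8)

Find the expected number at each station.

Effective rates: λ₁ = 6.4×0.35 = 2.24, λ₂ = 6.4×0.65 = 4.16
Station 1: ρ₁ = 2.24/12.2 = 0.1836, L₁ = ρ₁/(1-ρ₁) = 0.1836/(1-0.1836) = 0.2249
Station 2: ρ₂ = 4.16/9.8 = 0.4245, L₂ = ρ₂/(1-ρ₂) = 0.4245/(1-0.4245) = 0.7376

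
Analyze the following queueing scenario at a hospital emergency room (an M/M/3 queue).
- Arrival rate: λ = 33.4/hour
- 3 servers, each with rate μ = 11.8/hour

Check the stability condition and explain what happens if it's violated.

Stability requires ρ = λ/(cμ) < 1
ρ = 33.4/(3 × 11.8) = 33.4/35.40 = 0.9435
Since 0.9435 < 1, the system is STABLE.
The servers are busy 94.35% of the time.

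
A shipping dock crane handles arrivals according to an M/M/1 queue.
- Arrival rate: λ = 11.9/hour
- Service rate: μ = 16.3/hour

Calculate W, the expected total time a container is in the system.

First, compute utilization: ρ = λ/μ = 11.9/16.3 = 0.7301
For M/M/1: W = 1/(μ-λ)
W = 1/(16.3-11.9) = 1/4.40
W = 0.2273 hours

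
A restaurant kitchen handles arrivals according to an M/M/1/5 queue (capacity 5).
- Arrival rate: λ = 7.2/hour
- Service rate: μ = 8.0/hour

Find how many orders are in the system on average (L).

ρ = λ/μ = 7.2/8.0 = 0.9000
P₀ = (1-ρ)/(1-ρ^(K+1)) = (1-0.9000)/(1-0.9000^6) = 0.1000/0.4686 = 0.2134
P_K = P₀×ρ^K = 0.2134 × 0.9000^5 = 0.2134 × 0.5905 = 0.1260
L = ρ[1 - (K+1)ρ^K + Kρ^(K+1)] / [(1-ρ)(1-ρ^(K+1))]
L = 0.9000 × (1 - 6×0.590490 + 5×0.531441) / ((1 - 0.9000) × (1 - 0.531441)) = 2.1948 orders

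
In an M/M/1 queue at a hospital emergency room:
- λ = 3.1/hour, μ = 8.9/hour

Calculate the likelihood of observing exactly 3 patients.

ρ = λ/μ = 3.1/8.9 = 0.3483
P(n) = (1-ρ)ρⁿ
P(3) = (1-0.3483) × 0.3483^3
P(3) = 0.65170 × 0.042253
P(3) = 0.02754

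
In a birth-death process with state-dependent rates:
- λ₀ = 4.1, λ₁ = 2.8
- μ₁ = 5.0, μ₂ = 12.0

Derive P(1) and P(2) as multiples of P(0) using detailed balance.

Balance equations:
State 0: λ₀P₀ = μ₁P₁ → P₁ = (λ₀/μ₁)P₀ = (4.1/5.0)P₀ = 0.8200P₀
State 1: P₂ = (λ₀λ₁)/(μ₁μ₂)P₀ = (4.1×2.8)/(5.0×12.0)P₀ = 0.1913P₀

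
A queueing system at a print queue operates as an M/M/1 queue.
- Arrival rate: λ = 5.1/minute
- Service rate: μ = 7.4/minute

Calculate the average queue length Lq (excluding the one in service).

ρ = λ/μ = 5.1/7.4 = 0.6892
For M/M/1: Lq = λ²/(μ(μ-λ))
Lq = 26.01/(7.4 × 2.30)
Lq = 1.5282 jobs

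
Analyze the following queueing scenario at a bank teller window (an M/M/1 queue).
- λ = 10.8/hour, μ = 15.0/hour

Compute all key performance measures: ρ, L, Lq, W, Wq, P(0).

Step 1: ρ = λ/μ = 10.8/15.0 = 0.7200
Step 2: L = λ/(μ-λ) = 10.8/4.20 = 2.5714
Step 3: Lq = λ²/(μ(μ-λ)) = 116.64/(15.0×4.20) = 1.8514
Step 4: W = 1/(μ-λ) = 1/4.20 = 0.238095
Step 5: Wq = λ/(μ(μ-λ)) = 10.8/(15.0×4.20) = 0.1714
Step 6: P(0) = 1-ρ = 0.2800
Verify: L = λW = 10.8×0.238095 = 2.5714 ✔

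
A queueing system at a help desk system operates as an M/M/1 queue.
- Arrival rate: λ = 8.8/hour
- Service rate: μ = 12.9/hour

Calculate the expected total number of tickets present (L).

ρ = λ/μ = 8.8/12.9 = 0.6822
For M/M/1: L = λ/(μ-λ)
L = 8.8/(12.9-8.8) = 8.8/4.10
L = 2.1463 tickets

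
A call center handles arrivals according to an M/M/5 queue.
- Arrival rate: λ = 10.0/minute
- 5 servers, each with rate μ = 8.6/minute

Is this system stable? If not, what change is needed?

Stability requires ρ = λ/(cμ) < 1
ρ = 10.0/(5 × 8.6) = 10.0/43.00 = 0.2326
Since 0.2326 < 1, the system is STABLE.
The servers are busy 23.26% of the time.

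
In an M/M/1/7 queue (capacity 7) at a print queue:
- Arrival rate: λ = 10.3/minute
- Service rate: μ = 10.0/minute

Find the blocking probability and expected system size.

ρ = λ/μ = 10.3/10.0 = 1.0300
P₀ = (1-ρ)/(1-ρ^(K+1)) = (1-1.0300)/(1-1.0300^8) = -0.030000/-0.26677 = 0.1125
P_K = P₀×ρ^K = 0.11246 × 1.0300^7 = 0.11246 × 1.2299 = 0.1383
Blocking probability P_7 = 0.1383 (13.83%)
L = ρ[1 - (K+1)ρ^K + Kρ^(K+1)] / [(1-ρ)(1-ρ^(K+1))]
L = 1.0300 × (1 - 8×1.2298739 + 7×1.2667701) / ((1 - 1.0300) × (1 - 1.2667701)) = 3.6550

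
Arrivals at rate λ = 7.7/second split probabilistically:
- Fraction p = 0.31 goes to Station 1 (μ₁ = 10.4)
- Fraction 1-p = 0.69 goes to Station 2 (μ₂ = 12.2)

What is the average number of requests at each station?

Effective rates: λ₁ = 7.7×0.31 = 2.387, λ₂ = 7.7×0.69 = 5.313
Station 1: ρ₁ = 2.387/10.4 = 0.2295, L₁ = ρ₁/(1-ρ₁) = 0.2295/(1-0.2295) = 0.2979
Station 2: ρ₂ = 5.313/12.2 = 0.4355, L₂ = ρ₂/(1-ρ₂) = 0.4355/(1-0.4355) = 0.7715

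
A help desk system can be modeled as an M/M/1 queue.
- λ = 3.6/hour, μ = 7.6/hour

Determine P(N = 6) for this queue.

ρ = λ/μ = 3.6/7.6 = 0.47368
P(n) = (1-ρ)ρⁿ
P(6) = (1-0.47368) × 0.47368^6
P(6) = 0.52632 × 0.011296
P(6) = 0.005945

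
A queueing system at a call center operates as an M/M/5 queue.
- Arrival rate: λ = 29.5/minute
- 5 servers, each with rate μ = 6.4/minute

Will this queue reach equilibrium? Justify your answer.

Stability requires ρ = λ/(cμ) < 1
ρ = 29.5/(5 × 6.4) = 29.5/32.00 = 0.9219
Since 0.9219 < 1, the system is STABLE.
The servers are busy 92.19% of the time.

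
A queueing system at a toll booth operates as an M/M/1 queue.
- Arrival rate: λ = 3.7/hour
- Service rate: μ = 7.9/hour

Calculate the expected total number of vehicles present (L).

ρ = λ/μ = 3.7/7.9 = 0.4684
For M/M/1: L = λ/(μ-λ)
L = 3.7/(7.9-3.7) = 3.7/4.20
L = 0.8810 vehicles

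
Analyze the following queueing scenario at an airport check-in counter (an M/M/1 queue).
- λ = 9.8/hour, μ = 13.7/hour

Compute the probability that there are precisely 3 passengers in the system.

ρ = λ/μ = 9.8/13.7 = 0.7153
P(n) = (1-ρ)ρⁿ
P(3) = (1-0.7153) × 0.7153^3
P(3) = 0.2847 × 0.3660
P(3) = 0.1042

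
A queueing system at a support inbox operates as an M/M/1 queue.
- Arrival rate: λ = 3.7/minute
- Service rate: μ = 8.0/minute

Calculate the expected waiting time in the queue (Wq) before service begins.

First, compute utilization: ρ = λ/μ = 3.7/8.0 = 0.4625
For M/M/1: Wq = λ/(μ(μ-λ))
Wq = 3.7/(8.0 × (8.0-3.7))
Wq = 3.7/(8.0 × 4.30)
Wq = 0.1076 minutes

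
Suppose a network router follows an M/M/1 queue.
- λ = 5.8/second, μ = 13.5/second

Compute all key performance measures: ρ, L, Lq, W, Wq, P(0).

Step 1: ρ = λ/μ = 5.8/13.5 = 0.4296
Step 2: L = λ/(μ-λ) = 5.8/7.70 = 0.7532
Step 3: Lq = λ²/(μ(μ-λ)) = 33.64/(13.5×7.70) = 0.3236
Step 4: W = 1/(μ-λ) = 1/7.70 = 0.12987
Step 5: Wq = λ/(μ(μ-λ)) = 5.8/(13.5×7.70) = 0.05580
Step 6: P(0) = 1-ρ = 0.5704
Verify: L = λW = 5.8×0.12987 = 0.7532 ✔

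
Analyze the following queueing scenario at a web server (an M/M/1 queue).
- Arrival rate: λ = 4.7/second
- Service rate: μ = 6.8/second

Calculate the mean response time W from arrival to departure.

First, compute utilization: ρ = λ/μ = 4.7/6.8 = 0.6912
For M/M/1: W = 1/(μ-λ)
W = 1/(6.8-4.7) = 1/2.10
W = 0.4762 seconds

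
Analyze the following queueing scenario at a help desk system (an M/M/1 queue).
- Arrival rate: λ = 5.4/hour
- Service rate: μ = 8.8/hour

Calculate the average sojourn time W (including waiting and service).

First, compute utilization: ρ = λ/μ = 5.4/8.8 = 0.6136
For M/M/1: W = 1/(μ-λ)
W = 1/(8.8-5.4) = 1/3.40
W = 0.2941 hours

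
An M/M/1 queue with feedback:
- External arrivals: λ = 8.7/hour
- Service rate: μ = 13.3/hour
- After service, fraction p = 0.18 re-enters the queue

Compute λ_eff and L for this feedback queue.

Effective arrival rate: λ_eff = λ/(1-p) = 8.7/(1-0.18) = 8.7/0.82 = 10.60976
ρ = λ_eff/μ = 10.60976/13.3 = 0.797726
L = ρ/(1-ρ) = 0.797726/(1-0.797726) = 3.9438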